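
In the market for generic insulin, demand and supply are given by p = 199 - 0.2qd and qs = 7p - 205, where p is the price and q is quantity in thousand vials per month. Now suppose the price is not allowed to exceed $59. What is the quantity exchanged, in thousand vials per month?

208

Rearranging demand gives qd = 995 - 5p. In a free market, 995 - 5p = 7p - 205 gives the equilibrium p* = 100, q* = 495.
The ceiling of 59 is below the equilibrium price 100, so it binds.
At p = 59: qd = 995 - 5·59 = 700 and qs = 7·59 - 205 = 208.
The quantity actually transacted is the short side, supply: 208.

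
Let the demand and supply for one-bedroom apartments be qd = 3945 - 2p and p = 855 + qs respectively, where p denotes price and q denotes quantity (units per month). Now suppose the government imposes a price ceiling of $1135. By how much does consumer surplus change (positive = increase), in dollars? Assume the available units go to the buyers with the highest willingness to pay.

Rearranging supply gives qs = p - 855. Setting quantity demanded equal to quantity supplied, 3945 - 2p = p - 855, gives p* = 1600 and q* = 745.
The ceiling of 1135 is below the equilibrium price 1600, so it binds.
At p = 1135: qd = 3945 - 2·1135 = 1675 and qs = 1135 - 855 = 280.
Consumer surplus without the control is ½ · (1972.5 - 1600) · 745 = 138756.25.
With the ceiling, 280 units are sold at 1135 (assume they go to the highest-value buyers). The demand price at q = 280 is 1832.5, so CS = ½ · [(1972.5 - 1135) + (1832.5 - 1135)] · 280 = 214900.
Change in consumer surplus = 214900 - 138756.25 = 76143.75.

76143.75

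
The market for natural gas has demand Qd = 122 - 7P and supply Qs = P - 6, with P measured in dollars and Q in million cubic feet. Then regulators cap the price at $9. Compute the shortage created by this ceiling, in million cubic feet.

56

Without the control the market clears where 122 - 7P = P - 6, i.e. P* = 16 and Q* = 10.
Because the ceiling (9) lies below the market-clearing price, it is binding.
At P = 9: Qd = 122 - 7·9 = 59 and Qs = 9 - 6 = 3.
Shortage = Qd - Qs = 59 - 3 = 56.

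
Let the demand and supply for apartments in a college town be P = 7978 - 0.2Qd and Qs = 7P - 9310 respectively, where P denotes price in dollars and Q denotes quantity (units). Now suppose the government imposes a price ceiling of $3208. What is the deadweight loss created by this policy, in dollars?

6683577.6

Rearranging demand gives Qd = 39890 - 5P. Equilibrium: 39890 - 5P = 7P - 9310, so 49200 = 12P and P* = 4100, Q* = 19390.
Since 3208 < 4100, the ceiling is binding.
At P = 3208: Qd = 39890 - 5·3208 = 23850 and Qs = 7·3208 - 9310 = 13146.
Quantity traded falls to 13146. At Q = 13146 the demand price is (39890 - 13146)/5 = 5348.8 and the supply price is (9310 + 13146)/7 = 3208.
Deadweight loss = ½ · (5348.8 - 3208) · (19390 - 13146) = ½ · 2140.8 · 6244 = 6683577.6.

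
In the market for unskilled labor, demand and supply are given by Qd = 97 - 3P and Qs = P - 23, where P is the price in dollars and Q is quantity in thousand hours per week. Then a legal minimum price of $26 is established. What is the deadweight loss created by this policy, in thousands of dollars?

Equilibrium: 97 - 3P = P - 23, so 120 = 4P and P* = 30, Q* = 7.
Since 26 is below P* = 30, the floor does not bind and the free-market outcome prevails.
Since the control does not bind, no trades are prevented and deadweight loss is zero.

0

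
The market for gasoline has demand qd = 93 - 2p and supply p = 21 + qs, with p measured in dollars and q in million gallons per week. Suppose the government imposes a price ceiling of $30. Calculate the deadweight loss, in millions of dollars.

Rearranging supply gives qs = p - 21. Equilibrium: 93 - 2p = p - 21, so 114 = 3p and p* = 38, q* = 17.
Since 30 < 38, the ceiling is binding.
At p = 30: qd = 93 - 2·30 = 33 and qs = 30 - 21 = 9.
Quantity traded falls to 9. At q = 9 the demand price is (93 - 9)/2 = 42 and the supply price is 21 + 9 = 30.
Deadweight loss = ½ · (42 - 30) · (17 - 9) = ½ · 12 · 8 = 48.

48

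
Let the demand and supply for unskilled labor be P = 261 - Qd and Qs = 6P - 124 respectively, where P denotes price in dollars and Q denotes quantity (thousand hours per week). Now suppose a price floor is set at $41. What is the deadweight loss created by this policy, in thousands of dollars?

0

Rearranging demand gives Qd = 261 - P. Equilibrium: 261 - P = 6P - 124, so 385 = 7P and P* = 55, Q* = 206.
Since 41 is below P* = 55, the floor does not bind and the free-market outcome prevails.
Since the control does not bind, no trades are prevented and deadweight loss is zero.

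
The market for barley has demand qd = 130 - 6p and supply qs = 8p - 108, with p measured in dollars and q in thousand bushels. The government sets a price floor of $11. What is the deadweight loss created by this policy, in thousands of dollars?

0

Equilibrium: 130 - 6p = 8p - 108, so 238 = 14p and p* = 17, q* = 28.
Since 11 is below p* = 17, the floor does not bind and the free-market outcome prevails.
Since the control does not bind, no trades are prevented and deadweight loss is zero.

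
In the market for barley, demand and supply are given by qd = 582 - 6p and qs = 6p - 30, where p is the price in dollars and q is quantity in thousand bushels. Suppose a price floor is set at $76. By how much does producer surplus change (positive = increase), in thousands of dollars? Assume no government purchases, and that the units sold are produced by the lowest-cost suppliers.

Equilibrium: 582 - 6p = 6p - 30, so 612 = 12p and p* = 51, q* = 276.
Because the floor (76) lies above the market-clearing price, it is binding.
At p = 76: qd = 582 - 6·76 = 126 and qs = 6·76 - 30 = 426.
Producer surplus without the control is ½ · (51 - 5) · 276 = 6348.
With the floor, 126 units are sold at 76. The supply price at q = 126 is 26, so PS = ½ · [(76 - 5) + (76 - 26)] · 126 = 7623.
Change in producer surplus = 7623 - 6348 = 1275.

1275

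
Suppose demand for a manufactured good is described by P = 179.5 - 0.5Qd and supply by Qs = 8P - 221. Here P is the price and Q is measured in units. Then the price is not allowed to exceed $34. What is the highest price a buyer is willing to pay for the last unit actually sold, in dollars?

Rearranging demand gives Qd = 359 - 2P. Without the control the market clears where 359 - 2P = 8P - 221, i.e. P* = 58 and Q* = 243.
Because the ceiling (34) lies below the market-clearing price, it is binding.
At P = 34: Qd = 359 - 2·34 = 291 and Qs = 8·34 - 221 = 51.
Only 51 units reach the market. On the demand curve, the marginal buyer's willingness to pay at Q = 51 is (359 - 51)/2 = 154.

154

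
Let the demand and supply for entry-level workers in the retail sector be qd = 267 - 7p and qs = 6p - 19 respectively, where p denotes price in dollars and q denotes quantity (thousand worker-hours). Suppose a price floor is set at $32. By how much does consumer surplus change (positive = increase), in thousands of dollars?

-780

In a free market, 267 - 7p = 6p - 19 gives the equilibrium p* = 22, q* = 113.
Since 32 > 22, the floor is binding.
At p = 32: qd = 267 - 7·32 = 43 and qs = 6·32 - 19 = 173.
Consumer surplus without the control is ½ · (267/7 - 22) · 113 = 12769/14.
With the floor, consumers buy 43 units at 32, so CS = ½ · (267/7 - 32) · 43 = 1849/14.
Change in consumer surplus = 1849/14 - 12769/14 = -780.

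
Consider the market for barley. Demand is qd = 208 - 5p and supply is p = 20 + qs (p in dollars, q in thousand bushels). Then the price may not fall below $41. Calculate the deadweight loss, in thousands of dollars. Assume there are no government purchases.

Rearranging supply gives qs = p - 20. Without the control the market clears where 208 - 5p = p - 20, i.e. p* = 38 and q* = 18.
Because the floor (41) lies above the market-clearing price, it is binding.
At p = 41: qd = 208 - 5·41 = 3 and qs = 41 - 20 = 21.
Quantity traded falls to 3. At q = 3 the demand price is (208 - 3)/5 = 41 and the supply price is 20 + 3 = 23.
Deadweight loss = ½ · (41 - 23) · (18 - 3) = ½ · 18 · 15 = 135.

135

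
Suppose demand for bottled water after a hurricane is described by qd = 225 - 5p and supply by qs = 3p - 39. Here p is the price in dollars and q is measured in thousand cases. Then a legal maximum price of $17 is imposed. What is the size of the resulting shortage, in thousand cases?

128

Without the control the market clears where 225 - 5p = 3p - 39, i.e. p* = 33 and q* = 60.
Since 17 < 33, the ceiling is binding.
At p = 17: qd = 225 - 5·17 = 140 and qs = 3·17 - 39 = 12.
Shortage = qd - qs = 140 - 12 = 128.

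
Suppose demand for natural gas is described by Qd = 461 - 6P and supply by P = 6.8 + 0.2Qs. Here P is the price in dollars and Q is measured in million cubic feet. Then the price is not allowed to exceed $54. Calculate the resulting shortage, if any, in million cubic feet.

Rearranging supply gives Qs = 5P - 34. In a free market, 461 - 6P = 5P - 34 gives the equilibrium P* = 45, Q* = 191.
The ceiling of 54 is above the equilibrium price 45, so it is not binding; the market clears at P* = 45, Q* = 191.
Since the control does not bind, there is no shortage.

0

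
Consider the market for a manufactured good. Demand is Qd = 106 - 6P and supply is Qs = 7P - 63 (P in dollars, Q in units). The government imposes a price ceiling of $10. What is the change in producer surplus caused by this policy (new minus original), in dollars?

Equilibrium: 106 - 6P = 7P - 63, so 169 = 13P and P* = 13, Q* = 28.
Because the ceiling (10) lies below the market-clearing price, it is binding.
At P = 10: Qd = 106 - 6·10 = 46 and Qs = 7·10 - 63 = 7.
Producer surplus without the control is ½ · (13 - 9) · 28 = 56.
With the ceiling, producers sell 7 units at 10, so PS = ½ · (10 - 9) · 7 = 3.5.
Change in producer surplus = 3.5 - 56 = -52.5.

-52.5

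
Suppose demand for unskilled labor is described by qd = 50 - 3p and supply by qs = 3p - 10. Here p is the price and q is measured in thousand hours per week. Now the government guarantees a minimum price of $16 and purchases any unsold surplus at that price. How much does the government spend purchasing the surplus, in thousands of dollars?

576

In a free market, 50 - 3p = 3p - 10 gives the equilibrium p* = 10, q* = 20.
Because the floor (16) lies above the market-clearing price, it is binding.
At p = 16: qd = 50 - 3·16 = 2 and qs = 3·16 - 10 = 38.
Surplus = qs - qd = 36.
Government expenditure = surplus × support price = 36 × 16 = 576.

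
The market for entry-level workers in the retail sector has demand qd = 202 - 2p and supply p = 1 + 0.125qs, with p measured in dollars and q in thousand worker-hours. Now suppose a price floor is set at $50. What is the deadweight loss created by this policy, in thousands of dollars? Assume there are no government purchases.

1051.25

Rearranging supply gives qs = 8p - 8. Equilibrium: 202 - 2p = 8p - 8, so 210 = 10p and p* = 21, q* = 160.
The floor of 50 is above the equilibrium price 21, so it binds.
At p = 50: qd = 202 - 2·50 = 102 and qs = 8·50 - 8 = 392.
Quantity traded falls to 102. At q = 102 the demand price is (202 - 102)/2 = 50 and the supply price is (8 + 102)/8 = 13.75.
Deadweight loss = ½ · (50 - 13.75) · (160 - 102) = ½ · 36.25 · 58 = 1051.25.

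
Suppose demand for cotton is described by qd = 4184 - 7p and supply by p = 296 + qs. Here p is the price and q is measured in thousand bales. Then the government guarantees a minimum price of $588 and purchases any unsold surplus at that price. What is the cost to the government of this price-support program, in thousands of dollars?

131712

Rearranging supply gives qs = p - 296. Equilibrium: 4184 - 7p = p - 296, so 4480 = 8p and p* = 560, q* = 264.
Because the floor (588) lies above the market-clearing price, it is binding.
At p = 588: qd = 4184 - 7·588 = 68 and qs = 588 - 296 = 292.
Surplus = qs - qd = 224.
Government expenditure = surplus × support price = 224 × 588 = 131712.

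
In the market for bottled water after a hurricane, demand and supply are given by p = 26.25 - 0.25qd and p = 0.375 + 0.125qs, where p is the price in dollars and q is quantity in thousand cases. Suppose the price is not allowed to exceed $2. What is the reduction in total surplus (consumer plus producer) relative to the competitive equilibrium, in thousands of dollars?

588

Rearranging demand gives qd = 105 - 4p; rearranging supply gives qs = 8p - 3. Setting quantity demanded equal to quantity supplied, 105 - 4p = 8p - 3, gives p* = 9 and q* = 69.
The ceiling of 2 is below the equilibrium price 9, so it binds.
At p = 2: qd = 105 - 4·2 = 97 and qs = 8·2 - 3 = 13.
Quantity traded falls to 13. At q = 13 the demand price is (105 - 13)/4 = 23 and the supply price is (3 + 13)/8 = 2.
Deadweight loss = ½ · (23 - 2) · (69 - 13) = ½ · 21 · 56 = 588.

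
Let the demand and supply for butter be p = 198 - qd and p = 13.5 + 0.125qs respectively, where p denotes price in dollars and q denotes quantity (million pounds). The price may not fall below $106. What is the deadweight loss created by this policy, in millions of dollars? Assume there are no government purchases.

Rearranging demand gives qd = 198 - p; rearranging supply gives qs = 8p - 108. In a free market, 198 - p = 8p - 108 gives the equilibrium p* = 34, q* = 164.
Because the floor (106) lies above the market-clearing price, it is binding.
At p = 106: qd = 198 - 106 = 92 and qs = 8·106 - 108 = 740.
Quantity traded falls to 92. At q = 92 the demand price is 198 - 92 = 106 and the supply price is (108 + 92)/8 = 25.
Deadweight loss = ½ · (106 - 25) · (164 - 92) = ½ · 81 · 72 = 2916.

2916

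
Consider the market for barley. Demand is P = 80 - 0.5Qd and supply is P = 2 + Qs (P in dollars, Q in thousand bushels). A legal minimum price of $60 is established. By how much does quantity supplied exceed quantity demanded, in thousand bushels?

18

Rearranging demand gives Qd = 160 - 2P; rearranging supply gives Qs = P - 2. Setting quantity demanded equal to quantity supplied, 160 - 2P = P - 2, gives P* = 54 and Q* = 52.
Because the floor (60) lies above the market-clearing price, it is binding.
At P = 60: Qd = 160 - 2·60 = 40 and Qs = 60 - 2 = 58.
Surplus = Qs - Qd = 58 - 40 = 18.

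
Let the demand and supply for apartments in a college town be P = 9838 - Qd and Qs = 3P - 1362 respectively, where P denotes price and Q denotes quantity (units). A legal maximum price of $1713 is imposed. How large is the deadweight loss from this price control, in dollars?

Rearranging demand gives Qd = 9838 - P. Without the control the market clears where 9838 - P = 3P - 1362, i.e. P* = 2800 and Q* = 7038.
Because the ceiling (1713) lies below the market-clearing price, it is binding.
At P = 1713: Qd = 9838 - 1713 = 8125 and Qs = 3·1713 - 1362 = 3777.
Quantity traded falls to 3777. At Q = 3777 the demand price is 9838 - 3777 = 6061 and the supply price is (1362 + 3777)/3 = 1713.
Deadweight loss = ½ · (6061 - 1713) · (7038 - 3777) = ½ · 4348 · 3261 = 7089414.

7089414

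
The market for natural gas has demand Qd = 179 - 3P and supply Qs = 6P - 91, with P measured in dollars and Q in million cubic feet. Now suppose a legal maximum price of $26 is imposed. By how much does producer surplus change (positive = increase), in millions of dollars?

-308

Setting quantity demanded equal to quantity supplied, 179 - 3P = 6P - 91, gives P* = 30 and Q* = 89.
Because the ceiling (26) lies below the market-clearing price, it is binding.
At P = 26: Qd = 179 - 3·26 = 101 and Qs = 6·26 - 91 = 65.
Producer surplus without the control is ½ · (30 - 91/6) · 89 = 7921/12.
With the ceiling, producers sell 65 units at 26, so PS = ½ · (26 - 91/6) · 65 = 4225/12.
Change in producer surplus = 4225/12 - 7921/12 = -308.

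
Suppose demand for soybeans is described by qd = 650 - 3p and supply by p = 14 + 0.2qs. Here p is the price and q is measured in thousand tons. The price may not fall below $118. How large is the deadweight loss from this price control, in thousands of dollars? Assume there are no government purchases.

Rearranging supply gives qs = 5p - 70. Equilibrium: 650 - 3p = 5p - 70, so 720 = 8p and p* = 90, q* = 380.
Since 118 > 90, the floor is binding.
At p = 118: qd = 650 - 3·118 = 296 and qs = 5·118 - 70 = 520.
Quantity traded falls to 296. At q = 296 the demand price is (650 - 296)/3 = 118 and the supply price is (70 + 296)/5 = 73.2.
Deadweight loss = ½ · (118 - 73.2) · (380 - 296) = ½ · 44.8 · 84 = 1881.6.

1881.6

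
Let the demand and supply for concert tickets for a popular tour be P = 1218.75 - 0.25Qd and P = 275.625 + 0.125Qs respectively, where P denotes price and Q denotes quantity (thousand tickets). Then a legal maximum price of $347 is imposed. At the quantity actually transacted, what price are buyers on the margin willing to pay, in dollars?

Rearranging demand gives Qd = 4875 - 4P; rearranging supply gives Qs = 8P - 2205. In a free market, 4875 - 4P = 8P - 2205 gives the equilibrium P* = 590, Q* = 2515.
The ceiling of 347 is below the equilibrium price 590, so it binds.
At P = 347: Qd = 4875 - 4·347 = 3487 and Qs = 8·347 - 2205 = 571.
Only 571 units reach the market. On the demand curve, the marginal buyer's willingness to pay at Q = 571 is (4875 - 571)/4 = 1076.

1076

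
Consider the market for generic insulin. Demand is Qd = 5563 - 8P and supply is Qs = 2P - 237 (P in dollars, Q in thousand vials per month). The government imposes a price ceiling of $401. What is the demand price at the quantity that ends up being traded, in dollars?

Setting quantity demanded equal to quantity supplied, 5563 - 8P = 2P - 237, gives P* = 580 and Q* = 923.
Since 401 < 580, the ceiling is binding.
At P = 401: Qd = 5563 - 8·401 = 2355 and Qs = 2·401 - 237 = 565.
Only 565 units reach the market. On the demand curve, the marginal buyer's willingness to pay at Q = 565 is (5563 - 565)/8 = 624.75.

624.75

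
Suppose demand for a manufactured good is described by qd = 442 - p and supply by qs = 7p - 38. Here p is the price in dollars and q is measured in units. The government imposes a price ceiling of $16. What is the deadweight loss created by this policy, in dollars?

54208

Equilibrium: 442 - p = 7p - 38, so 480 = 8p and p* = 60, q* = 382.
The ceiling of 16 is below the equilibrium price 60, so it binds.
At p = 16: qd = 442 - 16 = 426 and qs = 7·16 - 38 = 74.
Quantity traded falls to 74. At q = 74 the demand price is 442 - 74 = 368 and the supply price is (38 + 74)/7 = 16.
Deadweight loss = ½ · (368 - 16) · (382 - 74) = ½ · 352 · 308 = 54208.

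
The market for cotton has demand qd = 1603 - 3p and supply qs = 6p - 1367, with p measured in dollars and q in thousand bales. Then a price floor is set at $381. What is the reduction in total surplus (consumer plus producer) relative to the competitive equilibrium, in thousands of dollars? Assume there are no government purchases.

In a free market, 1603 - 3p = 6p - 1367 gives the equilibrium p* = 330, q* = 613.
The floor of 381 is above the equilibrium price 330, so it binds.
At p = 381: qd = 1603 - 3·381 = 460 and qs = 6·381 - 1367 = 919.
Quantity traded falls to 460. At q = 460 the demand price is (1603 - 460)/3 = 381 and the supply price is (1367 + 460)/6 = 304.5.
Deadweight loss = ½ · (381 - 304.5) · (613 - 460) = ½ · 76.5 · 153 = 5852.25.

5852.25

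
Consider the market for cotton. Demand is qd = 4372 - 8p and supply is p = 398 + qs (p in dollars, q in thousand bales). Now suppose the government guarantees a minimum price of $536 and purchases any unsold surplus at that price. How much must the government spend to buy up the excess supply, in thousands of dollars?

Rearranging supply gives qs = p - 398. Without the control the market clears where 4372 - 8p = p - 398, i.e. p* = 530 and q* = 132.
The floor of 536 is above the equilibrium price 530, so it binds.
At p = 536: qd = 4372 - 8·536 = 84 and qs = 536 - 398 = 138.
Surplus = qs - qd = 54.
Government expenditure = surplus × support price = 54 × 536 = 28944.

28944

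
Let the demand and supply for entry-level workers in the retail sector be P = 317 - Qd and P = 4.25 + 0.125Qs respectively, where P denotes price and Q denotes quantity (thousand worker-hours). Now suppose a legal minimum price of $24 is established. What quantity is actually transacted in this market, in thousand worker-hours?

Rearranging demand gives Qd = 317 - P; rearranging supply gives Qs = 8P - 34. Without the control the market clears where 317 - P = 8P - 34, i.e. P* = 39 and Q* = 278.
Since 24 is below P* = 39, the floor does not bind and the free-market outcome prevails.

278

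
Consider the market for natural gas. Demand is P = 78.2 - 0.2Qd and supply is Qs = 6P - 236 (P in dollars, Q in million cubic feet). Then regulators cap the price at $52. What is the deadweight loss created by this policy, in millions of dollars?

Rearranging demand gives Qd = 391 - 5P. In a free market, 391 - 5P = 6P - 236 gives the equilibrium P* = 57, Q* = 106.
The ceiling of 52 is below the equilibrium price 57, so it binds.
At P = 52: Qd = 391 - 5·52 = 131 and Qs = 6·52 - 236 = 76.
Quantity traded falls to 76. At Q = 76 the demand price is (391 - 76)/5 = 63 and the supply price is (236 + 76)/6 = 52.
Deadweight loss = ½ · (63 - 52) · (106 - 76) = ½ · 11 · 30 = 165.

165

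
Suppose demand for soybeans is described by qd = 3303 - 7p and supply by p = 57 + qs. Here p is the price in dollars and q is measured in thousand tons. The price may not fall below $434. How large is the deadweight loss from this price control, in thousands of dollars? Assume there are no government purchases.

5488

Rearranging supply gives qs = p - 57. In a free market, 3303 - 7p = p - 57 gives the equilibrium p* = 420, q* = 363.
The floor of 434 is above the equilibrium price 420, so it binds.
At p = 434: qd = 3303 - 7·434 = 265 and qs = 434 - 57 = 377.
Quantity traded falls to 265. At q = 265 the demand price is (3303 - 265)/7 = 434 and the supply price is 57 + 265 = 322.
Deadweight loss = ½ · (434 - 322) · (363 - 265) = ½ · 112 · 98 = 5488.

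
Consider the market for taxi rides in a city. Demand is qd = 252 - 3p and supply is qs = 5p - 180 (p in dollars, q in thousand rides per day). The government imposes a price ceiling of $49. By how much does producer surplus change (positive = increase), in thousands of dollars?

In a free market, 252 - 3p = 5p - 180 gives the equilibrium p* = 54, q* = 90.
Since 49 < 54, the ceiling is binding.
At p = 49: qd = 252 - 3·49 = 105 and qs = 5·49 - 180 = 65.
Producer surplus without the control is ½ · (54 - 36) · 90 = 810.
With the ceiling, producers sell 65 units at 49, so PS = ½ · (49 - 36) · 65 = 422.5.
Change in producer surplus = 422.5 - 810 = -387.5.

-387.5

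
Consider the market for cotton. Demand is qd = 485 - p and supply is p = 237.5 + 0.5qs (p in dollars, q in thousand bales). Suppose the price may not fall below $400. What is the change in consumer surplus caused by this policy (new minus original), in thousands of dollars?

-10000

Rearranging supply gives qs = 2p - 475. Without the control the market clears where 485 - p = 2p - 475, i.e. p* = 320 and q* = 165.
Because the floor (400) lies above the market-clearing price, it is binding.
At p = 400: qd = 485 - 400 = 85 and qs = 2·400 - 475 = 325.
Consumer surplus without the control is ½ · (485 - 320) · 165 = 13612.5.
With the floor, consumers buy 85 units at 400, so CS = ½ · (485 - 400) · 85 = 3612.5.
Change in consumer surplus = 3612.5 - 13612.5 = -10000.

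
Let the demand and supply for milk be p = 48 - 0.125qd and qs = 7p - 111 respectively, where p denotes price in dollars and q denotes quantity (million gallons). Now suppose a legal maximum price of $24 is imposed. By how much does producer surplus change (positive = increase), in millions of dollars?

-796.5

Rearranging demand gives qd = 384 - 8p. Without the control the market clears where 384 - 8p = 7p - 111, i.e. p* = 33 and q* = 120.
Since 24 < 33, the ceiling is binding.
At p = 24: qd = 384 - 8·24 = 192 and qs = 7·24 - 111 = 57.
Producer surplus without the control is ½ · (33 - 111/7) · 120 = 7200/7.
With the ceiling, producers sell 57 units at 24, so PS = ½ · (24 - 111/7) · 57 = 3249/14.
Change in producer surplus = 3249/14 - 7200/7 = -796.5.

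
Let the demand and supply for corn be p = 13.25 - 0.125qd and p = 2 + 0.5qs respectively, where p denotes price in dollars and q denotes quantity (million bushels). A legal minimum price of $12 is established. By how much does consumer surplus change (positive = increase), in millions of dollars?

-14

Rearranging demand gives qd = 106 - 8p; rearranging supply gives qs = 2p - 4. In a free market, 106 - 8p = 2p - 4 gives the equilibrium p* = 11, q* = 18.
Since 12 > 11, the floor is binding.
At p = 12: qd = 106 - 8·12 = 10 and qs = 2·12 - 4 = 20.
Consumer surplus without the control is ½ · (13.25 - 11) · 18 = 20.25.
With the floor, consumers buy 10 units at 12, so CS = ½ · (13.25 - 12) · 10 = 6.25.
Change in consumer surplus = 6.25 - 20.25 = -14.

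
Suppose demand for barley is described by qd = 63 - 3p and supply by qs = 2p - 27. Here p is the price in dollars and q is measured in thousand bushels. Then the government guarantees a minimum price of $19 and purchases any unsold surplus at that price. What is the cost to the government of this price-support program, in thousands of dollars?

Setting quantity demanded equal to quantity supplied, 63 - 3p = 2p - 27, gives p* = 18 and q* = 9.
The floor of 19 is above the equilibrium price 18, so it binds.
At p = 19: qd = 63 - 3·19 = 6 and qs = 2·19 - 27 = 11.
Surplus = qs - qd = 5.
Government expenditure = surplus × support price = 5 × 19 = 95.

95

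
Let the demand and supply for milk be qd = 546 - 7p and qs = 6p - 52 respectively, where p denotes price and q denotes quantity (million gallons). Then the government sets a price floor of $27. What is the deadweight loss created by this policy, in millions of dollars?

0

In a free market, 546 - 7p = 6p - 52 gives the equilibrium p* = 46, q* = 224.
Since 27 is below p* = 46, the floor does not bind and the free-market outcome prevails.
Since the control does not bind, no trades are prevented and deadweight loss is zero.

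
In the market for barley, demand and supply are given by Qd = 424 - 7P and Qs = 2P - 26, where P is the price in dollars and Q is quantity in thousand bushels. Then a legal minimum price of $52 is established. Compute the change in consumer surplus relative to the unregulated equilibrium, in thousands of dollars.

-134

Without the control the market clears where 424 - 7P = 2P - 26, i.e. P* = 50 and Q* = 74.
Because the floor (52) lies above the market-clearing price, it is binding.
At P = 52: Qd = 424 - 7·52 = 60 and Qs = 2·52 - 26 = 78.
Consumer surplus without the control is ½ · (424/7 - 50) · 74 = 2738/7.
With the floor, consumers buy 60 units at 52, so CS = ½ · (424/7 - 52) · 60 = 1800/7.
Change in consumer surplus = 1800/7 - 2738/7 = -134.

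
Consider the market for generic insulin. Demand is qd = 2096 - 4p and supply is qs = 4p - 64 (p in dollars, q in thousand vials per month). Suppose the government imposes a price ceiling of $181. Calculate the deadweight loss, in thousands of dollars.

31684

In a free market, 2096 - 4p = 4p - 64 gives the equilibrium p* = 270, q* = 1016.
Because the ceiling (181) lies below the market-clearing price, it is binding.
At p = 181: qd = 2096 - 4·181 = 1372 and qs = 4·181 - 64 = 660.
Quantity traded falls to 660. At q = 660 the demand price is (2096 - 660)/4 = 359 and the supply price is (64 + 660)/4 = 181.
Deadweight loss = ½ · (359 - 181) · (1016 - 660) = ½ · 178 · 356 = 31684.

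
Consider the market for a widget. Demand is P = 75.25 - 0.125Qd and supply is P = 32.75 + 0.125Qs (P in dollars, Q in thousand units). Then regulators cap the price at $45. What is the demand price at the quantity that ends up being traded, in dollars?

Rearranging demand gives Qd = 602 - 8P; rearranging supply gives Qs = 8P - 262. Equilibrium: 602 - 8P = 8P - 262, so 864 = 16P and P* = 54, Q* = 170.
The ceiling of 45 is below the equilibrium price 54, so it binds.
At P = 45: Qd = 602 - 8·45 = 242 and Qs = 8·45 - 262 = 98.
Only 98 units reach the market. On the demand curve, the marginal buyer's willingness to pay at Q = 98 is (602 - 98)/8 = 63.

63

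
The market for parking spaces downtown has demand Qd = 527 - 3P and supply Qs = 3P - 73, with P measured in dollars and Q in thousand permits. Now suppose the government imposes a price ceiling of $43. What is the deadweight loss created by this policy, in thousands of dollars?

9747

Setting quantity demanded equal to quantity supplied, 527 - 3P = 3P - 73, gives P* = 100 and Q* = 227.
The ceiling of 43 is below the equilibrium price 100, so it binds.
At P = 43: Qd = 527 - 3·43 = 398 and Qs = 3·43 - 73 = 56.
Quantity traded falls to 56. At Q = 56 the demand price is (527 - 56)/3 = 157 and the supply price is (73 + 56)/3 = 43.
Deadweight loss = ½ · (157 - 43) · (227 - 56) = ½ · 114 · 171 = 9747.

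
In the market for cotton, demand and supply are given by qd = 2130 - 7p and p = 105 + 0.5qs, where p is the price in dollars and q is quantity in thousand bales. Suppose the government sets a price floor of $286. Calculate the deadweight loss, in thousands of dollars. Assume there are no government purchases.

10647

Rearranging supply gives qs = 2p - 210. Without the control the market clears where 2130 - 7p = 2p - 210, i.e. p* = 260 and q* = 310.
Since 286 > 260, the floor is binding.
At p = 286: qd = 2130 - 7·286 = 128 and qs = 2·286 - 210 = 362.
Quantity traded falls to 128. At q = 128 the demand price is (2130 - 128)/7 = 286 and the supply price is (210 + 128)/2 = 169.
Deadweight loss = ½ · (286 - 169) · (310 - 128) = ½ · 117 · 182 = 10647.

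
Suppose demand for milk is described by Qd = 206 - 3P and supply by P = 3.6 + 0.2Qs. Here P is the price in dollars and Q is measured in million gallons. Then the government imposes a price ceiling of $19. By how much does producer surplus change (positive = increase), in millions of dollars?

Rearranging supply gives Qs = 5P - 18. In a free market, 206 - 3P = 5P - 18 gives the equilibrium P* = 28, Q* = 122.
Since 19 < 28, the ceiling is binding.
At P = 19: Qd = 206 - 3·19 = 149 and Qs = 5·19 - 18 = 77.
Producer surplus without the control is ½ · (28 - 3.6) · 122 = 1488.4.
With the ceiling, producers sell 77 units at 19, so PS = ½ · (19 - 3.6) · 77 = 592.9.
Change in producer surplus = 592.9 - 1488.4 = -895.5.

-895.5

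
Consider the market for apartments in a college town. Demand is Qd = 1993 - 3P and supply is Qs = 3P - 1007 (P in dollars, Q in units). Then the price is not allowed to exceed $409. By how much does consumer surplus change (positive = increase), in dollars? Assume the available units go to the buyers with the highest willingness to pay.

7598.5

In a free market, 1993 - 3P = 3P - 1007 gives the equilibrium P* = 500, Q* = 493.
The ceiling of 409 is below the equilibrium price 500, so it binds.
At P = 409: Qd = 1993 - 3·409 = 766 and Qs = 3·409 - 1007 = 220.
Consumer surplus without the control is ½ · (1993/3 - 500) · 493 = 243049/6.
With the ceiling, 220 units are sold at 409 (assume they go to the highest-value buyers). The demand price at Q = 220 is 591, so CS = ½ · [(1993/3 - 409) + (591 - 409)] · 220 = 144320/3.
Change in consumer surplus = 144320/3 - 243049/6 = 7598.5.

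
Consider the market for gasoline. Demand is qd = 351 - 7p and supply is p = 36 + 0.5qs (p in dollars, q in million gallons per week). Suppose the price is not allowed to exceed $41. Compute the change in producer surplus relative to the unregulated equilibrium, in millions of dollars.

-96

Rearranging supply gives qs = 2p - 72. Without the control the market clears where 351 - 7p = 2p - 72, i.e. p* = 47 and q* = 22.
Since 41 < 47, the ceiling is binding.
At p = 41: qd = 351 - 7·41 = 64 and qs = 2·41 - 72 = 10.
Producer surplus without the control is ½ · (47 - 36) · 22 = 121.
With the ceiling, producers sell 10 units at 41, so PS = ½ · (41 - 36) · 10 = 25.
Change in producer surplus = 25 - 121 = -96.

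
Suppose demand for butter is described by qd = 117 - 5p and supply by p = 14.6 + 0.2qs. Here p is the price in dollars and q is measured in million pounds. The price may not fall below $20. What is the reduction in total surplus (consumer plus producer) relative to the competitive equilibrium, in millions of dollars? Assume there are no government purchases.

Rearranging supply gives qs = 5p - 73. Setting quantity demanded equal to quantity supplied, 117 - 5p = 5p - 73, gives p* = 19 and q* = 22.
Because the floor (20) lies above the market-clearing price, it is binding.
At p = 20: qd = 117 - 5·20 = 17 and qs = 5·20 - 73 = 27.
Quantity traded falls to 17. At q = 17 the demand price is (117 - 17)/5 = 20 and the supply price is (73 + 17)/5 = 18.
Deadweight loss = ½ · (20 - 18) · (22 - 17) = ½ · 2 · 5 = 5.

5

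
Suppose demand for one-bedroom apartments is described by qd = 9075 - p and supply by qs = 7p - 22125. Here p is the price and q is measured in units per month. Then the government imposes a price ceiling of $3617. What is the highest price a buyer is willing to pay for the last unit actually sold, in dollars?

In a free market, 9075 - p = 7p - 22125 gives the equilibrium p* = 3900, q* = 5175.
The ceiling of 3617 is below the equilibrium price 3900, so it binds.
At p = 3617: qd = 9075 - 3617 = 5458 and qs = 7·3617 - 22125 = 3194.
Only 3194 units reach the market. On the demand curve, the marginal buyer's willingness to pay at q = 3194 is (9075 - 3194) = 5881.

5881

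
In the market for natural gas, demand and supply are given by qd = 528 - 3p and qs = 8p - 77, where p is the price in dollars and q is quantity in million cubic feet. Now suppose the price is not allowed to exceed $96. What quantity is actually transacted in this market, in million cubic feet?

363

In a free market, 528 - 3p = 8p - 77 gives the equilibrium p* = 55, q* = 363.
The ceiling of 96 is above the equilibrium price 55, so it is not binding; the market clears at p* = 55, q* = 363.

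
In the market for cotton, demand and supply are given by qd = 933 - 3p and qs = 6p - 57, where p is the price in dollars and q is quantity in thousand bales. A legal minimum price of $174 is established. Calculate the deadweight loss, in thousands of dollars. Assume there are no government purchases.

In a free market, 933 - 3p = 6p - 57 gives the equilibrium p* = 110, q* = 603.
Since 174 > 110, the floor is binding.
At p = 174: qd = 933 - 3·174 = 411 and qs = 6·174 - 57 = 987.
Quantity traded falls to 411. At q = 411 the demand price is (933 - 411)/3 = 174 and the supply price is (57 + 411)/6 = 78.
Deadweight loss = ½ · (174 - 78) · (603 - 411) = ½ · 96 · 192 = 9216.

9216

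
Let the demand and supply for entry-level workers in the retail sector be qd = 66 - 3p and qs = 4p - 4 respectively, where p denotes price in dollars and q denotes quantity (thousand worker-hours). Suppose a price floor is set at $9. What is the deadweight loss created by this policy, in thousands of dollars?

0

In a free market, 66 - 3p = 4p - 4 gives the equilibrium p* = 10, q* = 36.
Since 9 is below p* = 10, the floor does not bind and the free-market outcome prevails.
Since the control does not bind, no trades are prevented and deadweight loss is zero.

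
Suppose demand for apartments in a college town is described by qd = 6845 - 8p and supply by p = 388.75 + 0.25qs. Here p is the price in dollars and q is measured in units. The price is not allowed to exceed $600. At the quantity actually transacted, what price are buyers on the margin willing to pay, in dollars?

Rearranging supply gives qs = 4p - 1555. Equilibrium: 6845 - 8p = 4p - 1555, so 8400 = 12p and p* = 700, q* = 1245.
Because the ceiling (600) lies below the market-clearing price, it is binding.
At p = 600: qd = 6845 - 8·600 = 2045 and qs = 4·600 - 1555 = 845.
Only 845 units reach the market. On the demand curve, the marginal buyer's willingness to pay at q = 845 is (6845 - 845)/8 = 750.

750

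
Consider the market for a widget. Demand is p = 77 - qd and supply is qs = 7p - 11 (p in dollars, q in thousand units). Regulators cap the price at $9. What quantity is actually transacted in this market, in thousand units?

Rearranging demand gives qd = 77 - p. Without the control the market clears where 77 - p = 7p - 11, i.e. p* = 11 and q* = 66.
The ceiling of 9 is below the equilibrium price 11, so it binds.
At p = 9: qd = 77 - 9 = 68 and qs = 7·9 - 11 = 52.
The quantity actually transacted is the short side, supply: 52.

52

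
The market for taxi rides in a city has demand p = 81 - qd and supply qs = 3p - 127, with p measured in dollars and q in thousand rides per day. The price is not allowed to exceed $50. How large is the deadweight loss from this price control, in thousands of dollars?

24

Rearranging demand gives qd = 81 - p. In a free market, 81 - p = 3p - 127 gives the equilibrium p* = 52, q* = 29.
The ceiling of 50 is below the equilibrium price 52, so it binds.
At p = 50: qd = 81 - 50 = 31 and qs = 3·50 - 127 = 23.
Quantity traded falls to 23. At q = 23 the demand price is 81 - 23 = 58 and the supply price is (127 + 23)/3 = 50.
Deadweight loss = ½ · (58 - 50) · (29 - 23) = ½ · 8 · 6 = 24.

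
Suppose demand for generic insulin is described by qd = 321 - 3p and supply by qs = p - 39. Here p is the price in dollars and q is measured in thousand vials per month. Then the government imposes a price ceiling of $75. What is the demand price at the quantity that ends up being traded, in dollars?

95

Setting quantity demanded equal to quantity supplied, 321 - 3p = p - 39, gives p* = 90 and q* = 51.
Since 75 < 90, the ceiling is binding.
At p = 75: qd = 321 - 3·75 = 96 and qs = 75 - 39 = 36.
Only 36 units reach the market. On the demand curve, the marginal buyer's willingness to pay at q = 36 is (321 - 36)/3 = 95.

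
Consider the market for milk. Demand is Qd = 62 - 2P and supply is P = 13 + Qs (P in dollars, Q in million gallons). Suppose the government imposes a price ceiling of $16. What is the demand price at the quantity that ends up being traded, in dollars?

Rearranging supply gives Qs = P - 13. In a free market, 62 - 2P = P - 13 gives the equilibrium P* = 25, Q* = 12.
Because the ceiling (16) lies below the market-clearing price, it is binding.
At P = 16: Qd = 62 - 2·16 = 30 and Qs = 16 - 13 = 3.
Only 3 units reach the market. On the demand curve, the marginal buyer's willingness to pay at Q = 3 is (62 - 3)/2 = 29.5.

29.5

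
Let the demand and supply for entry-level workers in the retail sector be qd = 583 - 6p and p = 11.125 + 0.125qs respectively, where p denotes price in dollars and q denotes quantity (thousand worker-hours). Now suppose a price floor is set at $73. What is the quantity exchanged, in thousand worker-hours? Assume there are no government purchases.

145

Rearranging supply gives qs = 8p - 89. In a free market, 583 - 6p = 8p - 89 gives the equilibrium p* = 48, q* = 295.
Because the floor (73) lies above the market-clearing price, it is binding.
At p = 73: qd = 583 - 6·73 = 145 and qs = 8·73 - 89 = 495.
The quantity actually transacted is the short side, demand: 145.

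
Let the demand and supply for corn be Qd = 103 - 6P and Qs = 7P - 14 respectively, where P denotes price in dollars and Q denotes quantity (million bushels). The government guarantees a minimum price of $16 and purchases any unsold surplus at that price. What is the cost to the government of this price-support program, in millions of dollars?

Setting quantity demanded equal to quantity supplied, 103 - 6P = 7P - 14, gives P* = 9 and Q* = 49.
Since 16 > 9, the floor is binding.
At P = 16: Qd = 103 - 6·16 = 7 and Qs = 7·16 - 14 = 98.
Surplus = Qs - Qd = 91.
Government expenditure = surplus × support price = 91 × 16 = 1456.

1456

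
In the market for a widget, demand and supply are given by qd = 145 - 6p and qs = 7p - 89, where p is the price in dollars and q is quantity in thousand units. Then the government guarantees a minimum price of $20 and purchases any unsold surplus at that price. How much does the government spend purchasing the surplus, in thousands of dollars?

520

Equilibrium: 145 - 6p = 7p - 89, so 234 = 13p and p* = 18, q* = 37.
The floor of 20 is above the equilibrium price 18, so it binds.
At p = 20: qd = 145 - 6·20 = 25 and qs = 7·20 - 89 = 51.
Surplus = qs - qd = 26.
Government expenditure = surplus × support price = 26 × 20 = 520.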